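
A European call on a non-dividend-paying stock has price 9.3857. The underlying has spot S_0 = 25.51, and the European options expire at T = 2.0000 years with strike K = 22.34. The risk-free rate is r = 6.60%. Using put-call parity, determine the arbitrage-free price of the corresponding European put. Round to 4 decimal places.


Put-call parity: C - P = S_0 * exp(-qT) - K * exp(-rT).
S_0 * exp(-qT) = 25.5100 * 1.00000000 = 25.51000000
K * exp(-rT) = 22.3400 * 0.87634100 = 19.57745783
P = C - S*exp(-qT) + K*exp(-rT)
P = 9.3857 - 25.51000000 + 19.57745783 = 3.4532

Answer: Put price = 3.4532


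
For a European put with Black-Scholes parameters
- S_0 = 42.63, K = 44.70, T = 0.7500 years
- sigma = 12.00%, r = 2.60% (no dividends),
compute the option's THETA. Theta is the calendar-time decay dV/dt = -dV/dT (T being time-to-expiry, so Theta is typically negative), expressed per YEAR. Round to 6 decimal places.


d1 = -0.2166532947; d2 = -0.3205763431
phi(d1) = 0.3896883904; exp(-qT) = 1.0000000000; exp(-rT) = 0.9806888952
Theta = -S*exp(-qT)*phi(d1)*sigma/(2*sqrt(T)) + r*K*exp(-rT)*N(-d2) - q*S*exp(-qT)*N(-d1)
N(-d1) = 0.5857607256; N(-d2) = 0.6257342662; sqrt(T) = 0.8660254038
Term 1 = -42.6300 * 1.0000000000 * 0.3896883904 * 0.1200 / (2 * 0.8660254038) = -1.1509419477
Term 2 = 0.0260 * 44.7000 * 0.9806888952 * 0.6257342662 = 0.7131847810
Term 3 = 0 (no dividend yield, q = 0)
Theta = -1.1509419477 + (0.7131847810) + (0.0000000000) = -0.437757

Answer: Theta = -0.437757


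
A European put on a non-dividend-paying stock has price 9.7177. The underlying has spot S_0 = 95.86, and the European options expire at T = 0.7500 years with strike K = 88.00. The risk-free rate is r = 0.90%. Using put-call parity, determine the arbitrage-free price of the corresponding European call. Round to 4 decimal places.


Answer: Call price = 18.1697

Derivation:
Put-call parity: C - P = S_0 * exp(-qT) - K * exp(-rT).
S_0 * exp(-qT) = 95.8600 * 1.00000000 = 95.86000000
K * exp(-rT) = 88.0000 * 0.99327273 = 87.40800025
C = P + S*exp(-qT) - K*exp(-rT)
C = 9.7177 + 95.86000000 - 87.40800025 = 18.1697


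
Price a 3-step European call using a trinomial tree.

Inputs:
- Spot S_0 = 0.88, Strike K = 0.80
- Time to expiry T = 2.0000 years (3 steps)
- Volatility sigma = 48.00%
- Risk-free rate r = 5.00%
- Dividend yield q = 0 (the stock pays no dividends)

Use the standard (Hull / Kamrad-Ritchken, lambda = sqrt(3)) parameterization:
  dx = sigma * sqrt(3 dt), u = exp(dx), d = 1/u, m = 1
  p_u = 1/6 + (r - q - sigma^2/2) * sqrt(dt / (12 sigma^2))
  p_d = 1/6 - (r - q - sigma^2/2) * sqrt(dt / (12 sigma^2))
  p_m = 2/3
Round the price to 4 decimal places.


dt = T/N = 0.666667; dx = sigma*sqrt(3*dt) = 0.678823
u = exp(dx) = 1.971555; d = 1/u = 0.507214
p_u = 0.134650, p_m = 0.666667, p_d = 0.198683
Discount per step: exp(-r*dt) = 0.967216
Stock lattice S(k, j) with j the centered position index:
  k=0: S(0,+0) = 0.8800
  k=1: S(1,-1) = 0.4463; S(1,+0) = 0.8800; S(1,+1) = 1.7350
  k=2: S(2,-2) = 0.2264; S(2,-1) = 0.4463; S(2,+0) = 0.8800; S(2,+1) = 1.7350; S(2,+2) = 3.4206
  k=3: S(3,-3) = 0.1148; S(3,-2) = 0.2264; S(3,-1) = 0.4463; S(3,+0) = 0.8800; S(3,+1) = 1.7350; S(3,+2) = 3.4206; S(3,+3) = 6.7439
Terminal payoffs V(N, j) = max(S_T - K, 0):
  V(3,-3) = 0.000000; V(3,-2) = 0.000000; V(3,-1) = 0.000000; V(3,+0) = 0.080000; V(3,+1) = 0.934968; V(3,+2) = 2.620585; V(3,+3) = 5.943871
Backward induction: V(k, j) = exp(-r*dt) * [p_u * V(k+1, j+1) + p_m * V(k+1, j) + p_d * V(k+1, j-1)]
  V(2,-2) = exp(-r*dt) * [p_u*0.000000 + p_m*0.000000 + p_d*0.000000] = 0.000000
  V(2,-1) = exp(-r*dt) * [p_u*0.080000 + p_m*0.000000 + p_d*0.000000] = 0.010419
  V(2,+0) = exp(-r*dt) * [p_u*0.934968 + p_m*0.080000 + p_d*0.000000] = 0.173351
  V(2,+1) = exp(-r*dt) * [p_u*2.620585 + p_m*0.934968 + p_d*0.080000] = 0.959546
  V(2,+2) = exp(-r*dt) * [p_u*5.943871 + p_m*2.620585 + p_d*0.934968] = 2.643560
  V(1,-1) = exp(-r*dt) * [p_u*0.173351 + p_m*0.010419 + p_d*0.000000] = 0.029295
  V(1,+0) = exp(-r*dt) * [p_u*0.959546 + p_m*0.173351 + p_d*0.010419] = 0.238749
  V(1,+1) = exp(-r*dt) * [p_u*2.643560 + p_m*0.959546 + p_d*0.173351] = 0.996325
  V(0,+0) = exp(-r*dt) * [p_u*0.996325 + p_m*0.238749 + p_d*0.029295] = 0.289335

Answer: Price = V(0,0) = 0.2893


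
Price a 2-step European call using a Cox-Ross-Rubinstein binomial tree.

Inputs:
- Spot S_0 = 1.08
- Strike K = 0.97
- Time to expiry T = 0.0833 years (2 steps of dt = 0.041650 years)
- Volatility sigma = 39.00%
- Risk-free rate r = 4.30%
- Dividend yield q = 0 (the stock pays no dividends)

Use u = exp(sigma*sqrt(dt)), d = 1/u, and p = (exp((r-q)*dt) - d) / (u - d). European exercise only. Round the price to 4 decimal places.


Answer: Price = V(0,0) = 0.1261

Derivation:
dt = T/N = 0.041650
u = exp(sigma*sqrt(dt)) = 1.082846; d = 1/u = 0.923493
p = (exp((r-q)*dt) - d) / (u - d) = 0.491361
Discount per step: exp(-r*dt) = 0.998211
Stock lattice S(k, i) with i counting down-moves:
  k=0: S(0,0) = 1.0800
  k=1: S(1,0) = 1.1695; S(1,1) = 0.9974
  k=2: S(2,0) = 1.2664; S(2,1) = 1.0800; S(2,2) = 0.9211
Terminal payoffs V(N, i) = max(S_T - K, 0):
  V(2,0) = 0.296359; V(2,1) = 0.110000; V(2,2) = 0.000000
Backward induction: V(k, i) = exp(-r*dt) * [p * V(k+1, i) + (1-p) * V(k+1, i+1)].
  V(1,0) = exp(-r*dt) * [p*0.296359 + (1-p)*0.110000] = 0.201209
  V(1,1) = exp(-r*dt) * [p*0.110000 + (1-p)*0.000000] = 0.053953
  V(0,0) = exp(-r*dt) * [p*0.201209 + (1-p)*0.053953] = 0.126083


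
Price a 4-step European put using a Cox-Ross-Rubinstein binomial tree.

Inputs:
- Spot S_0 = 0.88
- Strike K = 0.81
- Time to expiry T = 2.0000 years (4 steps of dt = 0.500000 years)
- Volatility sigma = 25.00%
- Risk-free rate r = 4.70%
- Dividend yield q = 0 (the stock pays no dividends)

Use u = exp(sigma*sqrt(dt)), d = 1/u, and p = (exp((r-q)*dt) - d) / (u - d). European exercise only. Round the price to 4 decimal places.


Answer: Price = V(0,0) = 0.0575

Derivation:
dt = T/N = 0.500000
u = exp(sigma*sqrt(dt)) = 1.193365; d = 1/u = 0.837967
p = (exp((r-q)*dt) - d) / (u - d) = 0.522827
Discount per step: exp(-r*dt) = 0.976774
Stock lattice S(k, i) with i counting down-moves:
  k=0: S(0,0) = 0.8800
  k=1: S(1,0) = 1.0502; S(1,1) = 0.7374
  k=2: S(2,0) = 1.2532; S(2,1) = 0.8800; S(2,2) = 0.6179
  k=3: S(3,0) = 1.4956; S(3,1) = 1.0502; S(3,2) = 0.7374; S(3,3) = 0.5178
  k=4: S(4,0) = 1.7847; S(4,1) = 1.2532; S(4,2) = 0.8800; S(4,3) = 0.6179; S(4,4) = 0.4339
Terminal payoffs V(N, i) = max(K - S_T, 0):
  V(4,0) = 0.000000; V(4,1) = 0.000000; V(4,2) = 0.000000; V(4,3) = 0.192074; V(4,4) = 0.376100
Backward induction: V(k, i) = exp(-r*dt) * [p * V(k+1, i) + (1-p) * V(k+1, i+1)].
  V(3,0) = exp(-r*dt) * [p*0.000000 + (1-p)*0.000000] = 0.000000
  V(3,1) = exp(-r*dt) * [p*0.000000 + (1-p)*0.000000] = 0.000000
  V(3,2) = exp(-r*dt) * [p*0.000000 + (1-p)*0.192074] = 0.089524
  V(3,3) = exp(-r*dt) * [p*0.192074 + (1-p)*0.376100] = 0.273385
  V(2,0) = exp(-r*dt) * [p*0.000000 + (1-p)*0.000000] = 0.000000
  V(2,1) = exp(-r*dt) * [p*0.000000 + (1-p)*0.089524] = 0.041726
  V(2,2) = exp(-r*dt) * [p*0.089524 + (1-p)*0.273385] = 0.173141
  V(1,0) = exp(-r*dt) * [p*0.000000 + (1-p)*0.041726] = 0.019448
  V(1,1) = exp(-r*dt) * [p*0.041726 + (1-p)*0.173141] = 0.102008
  V(0,0) = exp(-r*dt) * [p*0.019448 + (1-p)*0.102008] = 0.057477


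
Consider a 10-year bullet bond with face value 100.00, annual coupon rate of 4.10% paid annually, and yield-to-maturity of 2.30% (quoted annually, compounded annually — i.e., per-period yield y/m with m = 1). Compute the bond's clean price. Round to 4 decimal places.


Answer: Price = 115.9178

Derivation:
Coupon per period c = face * coupon_rate / m = 4.100000
Periods per year m = 1; per-period yield y/m = 0.023000
Number of cashflows N = 10
Cashflows (t years, CF_t, discount factor 1/(1+y/m)^(m*t), PV):
  t = 1.0000: CF_t = 4.100000, DF = 0.977517, PV = 4.007820
  t = 2.0000: CF_t = 4.100000, DF = 0.955540, PV = 3.917713
  t = 3.0000: CF_t = 4.100000, DF = 0.934056, PV = 3.829631
  t = 4.0000: CF_t = 4.100000, DF = 0.913056, PV = 3.743530
  t = 5.0000: CF_t = 4.100000, DF = 0.892528, PV = 3.659365
  t = 6.0000: CF_t = 4.100000, DF = 0.872461, PV = 3.577092
  t = 7.0000: CF_t = 4.100000, DF = 0.852846, PV = 3.496668
  t = 8.0000: CF_t = 4.100000, DF = 0.833671, PV = 3.418053
  t = 9.0000: CF_t = 4.100000, DF = 0.814928, PV = 3.341205
  t = 10.0000: CF_t = 104.100000, DF = 0.796606, PV = 82.926702
Price P = sum_t PV_t = 115.917778


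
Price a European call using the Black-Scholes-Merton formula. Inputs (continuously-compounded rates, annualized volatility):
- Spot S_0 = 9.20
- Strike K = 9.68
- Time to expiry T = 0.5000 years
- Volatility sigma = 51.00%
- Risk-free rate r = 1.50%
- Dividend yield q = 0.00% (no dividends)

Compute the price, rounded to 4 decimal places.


d1 = (ln(S/K) + (r - q + 0.5*sigma^2) * T) / (sigma * sqrt(T)) = 0.06008074
d2 = d1 - sigma * sqrt(T) = -0.30054372
exp(-rT) = 0.99252805; exp(-qT) = 1.00000000
C = S_0 * exp(-qT) * N(d1) - K * exp(-rT) * N(d2)
N(d1) = 0.52395433; N(d2) = 0.38188123
C = 9.2000 * 1.00000000 * 0.52395433 - 9.6800 * 0.99252805 * 0.38188123 = 1.1514

Answer: Price = 1.1514


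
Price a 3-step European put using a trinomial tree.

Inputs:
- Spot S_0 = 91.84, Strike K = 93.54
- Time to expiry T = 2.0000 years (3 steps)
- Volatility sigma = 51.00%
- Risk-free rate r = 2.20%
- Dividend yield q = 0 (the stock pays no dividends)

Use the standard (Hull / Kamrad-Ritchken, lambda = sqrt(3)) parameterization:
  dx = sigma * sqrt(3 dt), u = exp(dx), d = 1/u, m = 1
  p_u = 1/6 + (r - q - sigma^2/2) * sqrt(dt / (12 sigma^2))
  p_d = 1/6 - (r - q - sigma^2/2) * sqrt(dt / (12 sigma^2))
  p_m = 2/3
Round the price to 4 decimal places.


dt = T/N = 0.666667; dx = sigma*sqrt(3*dt) = 0.721249
u = exp(dx) = 2.057001; d = 1/u = 0.486145
p_u = 0.116730, p_m = 0.666667, p_d = 0.216603
Discount per step: exp(-r*dt) = 0.985440
Stock lattice S(k, j) with j the centered position index:
  k=0: S(0,+0) = 91.8400
  k=1: S(1,-1) = 44.6475; S(1,+0) = 91.8400; S(1,+1) = 188.9149
  k=2: S(2,-2) = 21.7052; S(2,-1) = 44.6475; S(2,+0) = 91.8400; S(2,+1) = 188.9149; S(2,+2) = 388.5981
  k=3: S(3,-3) = 10.5518; S(3,-2) = 21.7052; S(3,-1) = 44.6475; S(3,+0) = 91.8400; S(3,+1) = 188.9149; S(3,+2) = 388.5981; S(3,+3) = 799.3466
Terminal payoffs V(N, j) = max(K - S_T, 0):
  V(3,-3) = 82.988150; V(3,-2) = 71.834838; V(3,-1) = 48.892469; V(3,+0) = 1.700000; V(3,+1) = 0.000000; V(3,+2) = 0.000000; V(3,+3) = 0.000000
Backward induction: V(k, j) = exp(-r*dt) * [p_u * V(k+1, j+1) + p_m * V(k+1, j) + p_d * V(k+1, j-1)]
  V(2,-2) = exp(-r*dt) * [p_u*48.892469 + p_m*71.834838 + p_d*82.988150] = 70.530544
  V(2,-1) = exp(-r*dt) * [p_u*1.700000 + p_m*48.892469 + p_d*71.834838] = 47.649073
  V(2,+0) = exp(-r*dt) * [p_u*0.000000 + p_m*1.700000 + p_d*48.892469] = 11.552907
  V(2,+1) = exp(-r*dt) * [p_u*0.000000 + p_m*0.000000 + p_d*1.700000] = 0.362864
  V(2,+2) = exp(-r*dt) * [p_u*0.000000 + p_m*0.000000 + p_d*0.000000] = 0.000000
  V(1,-1) = exp(-r*dt) * [p_u*11.552907 + p_m*47.649073 + p_d*70.530544] = 47.687196
  V(1,+0) = exp(-r*dt) * [p_u*0.362864 + p_m*11.552907 + p_d*47.649073] = 17.802213
  V(1,+1) = exp(-r*dt) * [p_u*0.000000 + p_m*0.362864 + p_d*11.552907] = 2.704350
  V(0,+0) = exp(-r*dt) * [p_u*2.704350 + p_m*17.802213 + p_d*47.687196] = 22.185239

Answer: Price = V(0,0) = 22.1852


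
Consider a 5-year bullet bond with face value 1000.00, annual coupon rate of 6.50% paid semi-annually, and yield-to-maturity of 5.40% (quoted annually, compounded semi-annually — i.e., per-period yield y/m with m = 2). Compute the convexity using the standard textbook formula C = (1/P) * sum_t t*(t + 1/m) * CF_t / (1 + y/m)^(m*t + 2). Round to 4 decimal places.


Answer: Convexity = 21.7026

Derivation:
Coupon per period c = face * coupon_rate / m = 32.500000
Periods per year m = 2; per-period yield y/m = 0.027000
Number of cashflows N = 10
Cashflows (t years, CF_t, discount factor 1/(1+y/m)^(m*t), PV):
  t = 0.5000: CF_t = 32.500000, DF = 0.973710, PV = 31.645570
  t = 1.0000: CF_t = 32.500000, DF = 0.948111, PV = 30.813602
  t = 1.5000: CF_t = 32.500000, DF = 0.923185, PV = 30.003508
  t = 2.0000: CF_t = 32.500000, DF = 0.898914, PV = 29.214710
  t = 2.5000: CF_t = 32.500000, DF = 0.875282, PV = 28.446651
  t = 3.0000: CF_t = 32.500000, DF = 0.852270, PV = 27.698784
  t = 3.5000: CF_t = 32.500000, DF = 0.829864, PV = 26.970578
  t = 4.0000: CF_t = 32.500000, DF = 0.808047, PV = 26.261517
  t = 4.5000: CF_t = 32.500000, DF = 0.786803, PV = 25.571098
  t = 5.0000: CF_t = 1032.500000, DF = 0.766118, PV = 791.016649
Price P = sum_t PV_t = 1047.642666
Convexity numerator sum_t t*(t + 1/m) * CF_t / (1+y/m)^(m*t + 2):
  t = 0.5000: term = 15.001754
  t = 1.0000: term = 43.822066
  t = 1.5000: term = 85.339953
  t = 2.0000: term = 138.493919
  t = 2.5000: term = 202.279336
  t = 3.0000: term = 275.745930
  t = 3.5000: term = 357.995365
  t = 4.0000: term = 448.178925
  t = 4.5000: term = 545.495283
  t = 5.0000: term = 20624.215171
Convexity = (1/P) * sum = 22736.567701 / 1047.642666 = 21.702598


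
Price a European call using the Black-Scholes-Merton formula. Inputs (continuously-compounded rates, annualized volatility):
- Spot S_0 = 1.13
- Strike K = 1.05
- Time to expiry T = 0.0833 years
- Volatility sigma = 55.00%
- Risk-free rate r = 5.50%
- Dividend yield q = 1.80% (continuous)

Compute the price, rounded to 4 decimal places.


Answer: Price = 0.1181

Derivation:
d1 = (ln(S/K) + (r - q + 0.5*sigma^2) * T) / (sigma * sqrt(T)) = 0.56135150
d2 = d1 - sigma * sqrt(T) = 0.40261193
exp(-rT) = 0.99542898; exp(-qT) = 0.99850172
C = S_0 * exp(-qT) * N(d1) - K * exp(-rT) * N(d2)
N(d1) = 0.71272103; N(d2) = 0.65638313
C = 1.1300 * 0.99850172 * 0.71272103 - 1.0500 * 0.99542898 * 0.65638313 = 0.1181


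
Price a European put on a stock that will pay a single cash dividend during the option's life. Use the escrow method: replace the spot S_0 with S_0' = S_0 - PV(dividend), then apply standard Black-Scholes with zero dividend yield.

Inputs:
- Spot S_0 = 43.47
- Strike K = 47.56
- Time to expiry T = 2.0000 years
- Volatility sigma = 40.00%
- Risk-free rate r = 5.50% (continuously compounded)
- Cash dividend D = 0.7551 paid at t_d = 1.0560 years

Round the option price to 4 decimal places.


Answer: Price = 9.4297

Derivation:
PV(D) = D * exp(-r * t_d) = 0.7551 * 0.94357446 = 0.71249307
S_0' = S_0 - PV(D) = 43.4700 - 0.71249307 = 42.75750693
d1 = (ln(S_0'/K) + (r + sigma^2/2)*T) / (sigma*sqrt(T)) = 0.28912307
d2 = d1 - sigma*sqrt(T) = -0.27656235
exp(-rT) = 0.89583414
N(-d1) = 0.38624360; N(-d2) = 0.60894191
P = K * exp(-rT) * N(-d2) - S_0' * N(-d1) = 47.5600 * 0.89583414 * 0.60894191 - 42.75750693 * 0.38624360 = 9.4297


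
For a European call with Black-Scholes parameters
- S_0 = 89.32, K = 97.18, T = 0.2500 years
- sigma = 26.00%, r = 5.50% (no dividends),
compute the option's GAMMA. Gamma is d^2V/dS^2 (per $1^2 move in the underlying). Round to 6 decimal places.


Answer: Gamma = 0.030648

Derivation:
d1 = -0.4779961693; d2 = -0.6079961693
phi(d1) = 0.3558739435; exp(-qT) = 1.0000000000; exp(-rT) = 0.9863440995
Gamma = exp(-qT) * phi(d1) / (S * sigma * sqrt(T)) = 1.0000000000 * 0.3558739435 / (89.3200 * 0.2600 * 0.5000000000) = 0.030648


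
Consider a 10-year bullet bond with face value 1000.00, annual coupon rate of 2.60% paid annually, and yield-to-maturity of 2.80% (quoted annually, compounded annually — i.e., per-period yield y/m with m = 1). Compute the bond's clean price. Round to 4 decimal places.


Answer: Price = 982.7641

Derivation:
Coupon per period c = face * coupon_rate / m = 26.000000
Periods per year m = 1; per-period yield y/m = 0.028000
Number of cashflows N = 10
Cashflows (t years, CF_t, discount factor 1/(1+y/m)^(m*t), PV):
  t = 1.0000: CF_t = 26.000000, DF = 0.972763, PV = 25.291829
  t = 2.0000: CF_t = 26.000000, DF = 0.946267, PV = 24.602946
  t = 3.0000: CF_t = 26.000000, DF = 0.920493, PV = 23.932827
  t = 4.0000: CF_t = 26.000000, DF = 0.895422, PV = 23.280960
  t = 5.0000: CF_t = 26.000000, DF = 0.871033, PV = 22.646848
  t = 6.0000: CF_t = 26.000000, DF = 0.847308, PV = 22.030008
  t = 7.0000: CF_t = 26.000000, DF = 0.824230, PV = 21.429969
  t = 8.0000: CF_t = 26.000000, DF = 0.801780, PV = 20.846273
  t = 9.0000: CF_t = 26.000000, DF = 0.779941, PV = 20.278476
  t = 10.0000: CF_t = 1026.000000, DF = 0.758698, PV = 778.423994
Price P = sum_t PV_t = 982.764132


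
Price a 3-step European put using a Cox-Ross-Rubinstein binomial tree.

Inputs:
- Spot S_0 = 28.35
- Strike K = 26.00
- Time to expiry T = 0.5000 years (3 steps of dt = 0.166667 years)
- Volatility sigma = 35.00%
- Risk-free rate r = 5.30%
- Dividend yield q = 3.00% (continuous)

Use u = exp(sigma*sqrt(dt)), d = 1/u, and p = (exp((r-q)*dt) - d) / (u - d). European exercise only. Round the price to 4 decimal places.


dt = T/N = 0.166667
u = exp(sigma*sqrt(dt)) = 1.153599; d = 1/u = 0.866852
p = (exp((r-q)*dt) - d) / (u - d) = 0.477733
Discount per step: exp(-r*dt) = 0.991206
Stock lattice S(k, i) with i counting down-moves:
  k=0: S(0,0) = 28.3500
  k=1: S(1,0) = 32.7045; S(1,1) = 24.5753
  k=2: S(2,0) = 37.7279; S(2,1) = 28.3500; S(2,2) = 21.3031
  k=3: S(3,0) = 43.5229; S(3,1) = 32.7045; S(3,2) = 24.5753; S(3,3) = 18.4666
Terminal payoffs V(N, i) = max(K - S_T, 0):
  V(3,0) = 0.000000; V(3,1) = 0.000000; V(3,2) = 1.424743; V(3,3) = 7.533351
Backward induction: V(k, i) = exp(-r*dt) * [p * V(k+1, i) + (1-p) * V(k+1, i+1)].
  V(2,0) = exp(-r*dt) * [p*0.000000 + (1-p)*0.000000] = 0.000000
  V(2,1) = exp(-r*dt) * [p*0.000000 + (1-p)*1.424743] = 0.737552
  V(2,2) = exp(-r*dt) * [p*1.424743 + (1-p)*7.533351] = 4.574481
  V(1,0) = exp(-r*dt) * [p*0.000000 + (1-p)*0.737552] = 0.381812
  V(1,1) = exp(-r*dt) * [p*0.737552 + (1-p)*4.574481] = 2.717344
  V(0,0) = exp(-r*dt) * [p*0.381812 + (1-p)*2.717344] = 1.587499

Answer: Price = V(0,0) = 1.5875


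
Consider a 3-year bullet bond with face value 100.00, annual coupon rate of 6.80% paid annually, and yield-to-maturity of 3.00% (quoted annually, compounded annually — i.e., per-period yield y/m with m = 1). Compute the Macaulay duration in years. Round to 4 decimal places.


Answer: Macaulay duration = 2.8229 years

Derivation:
Coupon per period c = face * coupon_rate / m = 6.800000
Periods per year m = 1; per-period yield y/m = 0.030000
Number of cashflows N = 3
Cashflows (t years, CF_t, discount factor 1/(1+y/m)^(m*t), PV):
  t = 1.0000: CF_t = 6.800000, DF = 0.970874, PV = 6.601942
  t = 2.0000: CF_t = 6.800000, DF = 0.942596, PV = 6.409652
  t = 3.0000: CF_t = 106.800000, DF = 0.915142, PV = 97.737129
Price P = sum_t PV_t = 110.748723
Macaulay numerator sum_t t * PV_t:
  t * PV_t at t = 1.0000: 6.601942
  t * PV_t at t = 2.0000: 12.819304
  t * PV_t at t = 3.0000: 293.211388
Macaulay duration D = (sum_t t * PV_t) / P = 312.632634 / 110.748723 = 2.822901


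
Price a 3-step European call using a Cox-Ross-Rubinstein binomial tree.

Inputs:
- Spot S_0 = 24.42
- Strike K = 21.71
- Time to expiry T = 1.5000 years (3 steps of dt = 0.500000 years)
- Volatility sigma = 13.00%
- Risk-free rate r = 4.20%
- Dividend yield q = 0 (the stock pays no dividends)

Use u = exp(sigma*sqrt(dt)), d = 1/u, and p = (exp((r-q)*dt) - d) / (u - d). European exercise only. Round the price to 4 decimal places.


dt = T/N = 0.500000
u = exp(sigma*sqrt(dt)) = 1.096281; d = 1/u = 0.912175
p = (exp((r-q)*dt) - d) / (u - d) = 0.592306
Discount per step: exp(-r*dt) = 0.979219
Stock lattice S(k, i) with i counting down-moves:
  k=0: S(0,0) = 24.4200
  k=1: S(1,0) = 26.7712; S(1,1) = 22.2753
  k=2: S(2,0) = 29.3488; S(2,1) = 24.4200; S(2,2) = 20.3190
  k=3: S(3,0) = 32.1745; S(3,1) = 26.7712; S(3,2) = 22.2753; S(3,3) = 18.5344
Terminal payoffs V(N, i) = max(S_T - K, 0):
  V(3,0) = 10.464497; V(3,1) = 5.061191; V(3,2) = 0.565303; V(3,3) = 0.000000
Backward induction: V(k, i) = exp(-r*dt) * [p * V(k+1, i) + (1-p) * V(k+1, i+1)].
  V(2,0) = exp(-r*dt) * [p*10.464497 + (1-p)*5.061191] = 8.089914
  V(2,1) = exp(-r*dt) * [p*5.061191 + (1-p)*0.565303] = 3.161156
  V(2,2) = exp(-r*dt) * [p*0.565303 + (1-p)*0.000000] = 0.327874
  V(1,0) = exp(-r*dt) * [p*8.089914 + (1-p)*3.161156] = 5.954128
  V(1,1) = exp(-r*dt) * [p*3.161156 + (1-p)*0.327874] = 1.964355
  V(0,0) = exp(-r*dt) * [p*5.954128 + (1-p)*1.964355] = 4.237589

Answer: Price = V(0,0) = 4.2376


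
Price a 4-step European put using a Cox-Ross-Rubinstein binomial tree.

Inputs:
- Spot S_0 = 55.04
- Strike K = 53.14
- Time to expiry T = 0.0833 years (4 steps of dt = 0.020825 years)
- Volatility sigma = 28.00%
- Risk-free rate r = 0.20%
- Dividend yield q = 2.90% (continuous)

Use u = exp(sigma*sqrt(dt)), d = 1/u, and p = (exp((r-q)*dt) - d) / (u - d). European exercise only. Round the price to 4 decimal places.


Answer: Price = V(0,0) = 1.0848

Derivation:
dt = T/N = 0.020825
u = exp(sigma*sqrt(dt)) = 1.041234; d = 1/u = 0.960399
p = (exp((r-q)*dt) - d) / (u - d) = 0.482946
Discount per step: exp(-r*dt) = 0.999958
Stock lattice S(k, i) with i counting down-moves:
  k=0: S(0,0) = 55.0400
  k=1: S(1,0) = 57.3095; S(1,1) = 52.8604
  k=2: S(2,0) = 59.6726; S(2,1) = 55.0400; S(2,2) = 50.7670
  k=3: S(3,0) = 62.1331; S(3,1) = 57.3095; S(3,2) = 52.8604; S(3,3) = 48.7566
  k=4: S(4,0) = 64.6951; S(4,1) = 59.6726; S(4,2) = 55.0400; S(4,3) = 50.7670; S(4,4) = 46.8258
Terminal payoffs V(N, i) = max(K - S_T, 0):
  V(4,0) = 0.000000; V(4,1) = 0.000000; V(4,2) = 0.000000; V(4,3) = 2.372960; V(4,4) = 6.314194
Backward induction: V(k, i) = exp(-r*dt) * [p * V(k+1, i) + (1-p) * V(k+1, i+1)].
  V(3,0) = exp(-r*dt) * [p*0.000000 + (1-p)*0.000000] = 0.000000
  V(3,1) = exp(-r*dt) * [p*0.000000 + (1-p)*0.000000] = 0.000000
  V(3,2) = exp(-r*dt) * [p*0.000000 + (1-p)*2.372960] = 1.226898
  V(3,3) = exp(-r*dt) * [p*2.372960 + (1-p)*6.314194] = 4.410608
  V(2,0) = exp(-r*dt) * [p*0.000000 + (1-p)*0.000000] = 0.000000
  V(2,1) = exp(-r*dt) * [p*0.000000 + (1-p)*1.226898] = 0.634346
  V(2,2) = exp(-r*dt) * [p*1.226898 + (1-p)*4.410608] = 2.872929
  V(1,0) = exp(-r*dt) * [p*0.000000 + (1-p)*0.634346] = 0.327978
  V(1,1) = exp(-r*dt) * [p*0.634346 + (1-p)*2.872929] = 1.791740
  V(0,0) = exp(-r*dt) * [p*0.327978 + (1-p)*1.791740] = 1.084777


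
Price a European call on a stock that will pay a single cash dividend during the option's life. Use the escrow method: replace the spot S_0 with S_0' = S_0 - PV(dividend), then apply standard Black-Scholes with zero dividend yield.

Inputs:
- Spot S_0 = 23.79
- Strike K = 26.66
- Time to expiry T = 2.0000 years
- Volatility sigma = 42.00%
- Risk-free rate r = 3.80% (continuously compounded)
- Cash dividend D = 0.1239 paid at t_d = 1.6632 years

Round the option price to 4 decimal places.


PV(D) = D * exp(-r * t_d) = 0.1239 * 0.93875420 = 0.11631165
S_0' = S_0 - PV(D) = 23.7900 - 0.11631165 = 23.67368835
d1 = (ln(S_0'/K) + (r + sigma^2/2)*T) / (sigma*sqrt(T)) = 0.22492717
d2 = d1 - sigma*sqrt(T) = -0.36904253
exp(-rT) = 0.92681621
N(d1) = 0.58898203; N(d2) = 0.35604801
C = S_0' * N(d1) - K * exp(-rT) * N(d2) = 23.67368835 * 0.58898203 - 26.6600 * 0.92681621 * 0.35604801 = 5.1458

Answer: Price = 5.1458


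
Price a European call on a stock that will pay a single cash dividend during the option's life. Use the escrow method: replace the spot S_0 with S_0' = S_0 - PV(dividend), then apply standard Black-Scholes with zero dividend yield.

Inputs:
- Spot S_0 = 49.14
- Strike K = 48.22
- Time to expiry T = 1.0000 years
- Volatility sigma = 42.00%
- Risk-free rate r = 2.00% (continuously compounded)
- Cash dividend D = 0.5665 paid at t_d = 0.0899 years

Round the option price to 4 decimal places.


Answer: Price = 8.6419

Derivation:
PV(D) = D * exp(-r * t_d) = 0.5665 * 0.99820362 = 0.56548235
S_0' = S_0 - PV(D) = 49.1400 - 0.56548235 = 48.57451765
d1 = (ln(S_0'/K) + (r + sigma^2/2)*T) / (sigma*sqrt(T)) = 0.27505998
d2 = d1 - sigma*sqrt(T) = -0.14494002
exp(-rT) = 0.98019867
N(d1) = 0.60836492; N(d2) = 0.44237912
C = S_0' * N(d1) - K * exp(-rT) * N(d2) = 48.57451765 * 0.60836492 - 48.2200 * 0.98019867 * 0.44237912 = 8.6419


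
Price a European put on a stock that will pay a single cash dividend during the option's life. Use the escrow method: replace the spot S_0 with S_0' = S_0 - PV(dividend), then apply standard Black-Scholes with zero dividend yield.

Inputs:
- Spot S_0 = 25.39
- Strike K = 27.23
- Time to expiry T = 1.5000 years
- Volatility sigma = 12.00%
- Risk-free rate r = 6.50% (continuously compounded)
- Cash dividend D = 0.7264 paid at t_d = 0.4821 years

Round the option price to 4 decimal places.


Answer: Price = 1.4537

Derivation:
PV(D) = D * exp(-r * t_d) = 0.7264 * 0.96914940 = 0.70399012
S_0' = S_0 - PV(D) = 25.3900 - 0.70399012 = 24.68600988
d1 = (ln(S_0'/K) + (r + sigma^2/2)*T) / (sigma*sqrt(T)) = 0.06952043
d2 = d1 - sigma*sqrt(T) = -0.07744896
exp(-rT) = 0.90710234
N(-d1) = 0.47228769; N(-d2) = 0.53086680
P = K * exp(-rT) * N(-d2) - S_0' * N(-d1) = 27.2300 * 0.90710234 * 0.53086680 - 24.68600988 * 0.47228769 = 1.4537


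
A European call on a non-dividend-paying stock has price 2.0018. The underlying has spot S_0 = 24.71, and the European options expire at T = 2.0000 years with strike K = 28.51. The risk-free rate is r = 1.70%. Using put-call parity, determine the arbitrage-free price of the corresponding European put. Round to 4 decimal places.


Put-call parity: C - P = S_0 * exp(-qT) - K * exp(-rT).
S_0 * exp(-qT) = 24.7100 * 1.00000000 = 24.71000000
K * exp(-rT) = 28.5100 * 0.96657150 = 27.55695360
P = C - S*exp(-qT) + K*exp(-rT)
P = 2.0018 - 24.71000000 + 27.55695360 = 4.8488

Answer: Put price = 4.8488


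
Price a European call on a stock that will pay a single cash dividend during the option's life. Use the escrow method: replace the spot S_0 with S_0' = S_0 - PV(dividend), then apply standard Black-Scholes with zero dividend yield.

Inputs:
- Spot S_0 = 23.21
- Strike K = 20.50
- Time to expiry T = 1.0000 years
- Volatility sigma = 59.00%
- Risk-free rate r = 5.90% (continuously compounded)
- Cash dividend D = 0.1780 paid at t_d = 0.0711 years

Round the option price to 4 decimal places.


Answer: Price = 6.9762

Derivation:
PV(D) = D * exp(-r * t_d) = 0.1780 * 0.99581389 = 0.17725487
S_0' = S_0 - PV(D) = 23.2100 - 0.17725487 = 23.03274513
d1 = (ln(S_0'/K) + (r + sigma^2/2)*T) / (sigma*sqrt(T)) = 0.59244410
d2 = d1 - sigma*sqrt(T) = 0.00244410
exp(-rT) = 0.94270677
N(d1) = 0.72322338; N(d2) = 0.50097505
C = S_0' * N(d1) - K * exp(-rT) * N(d2) = 23.03274513 * 0.72322338 - 20.5000 * 0.94270677 * 0.50097505 = 6.9762


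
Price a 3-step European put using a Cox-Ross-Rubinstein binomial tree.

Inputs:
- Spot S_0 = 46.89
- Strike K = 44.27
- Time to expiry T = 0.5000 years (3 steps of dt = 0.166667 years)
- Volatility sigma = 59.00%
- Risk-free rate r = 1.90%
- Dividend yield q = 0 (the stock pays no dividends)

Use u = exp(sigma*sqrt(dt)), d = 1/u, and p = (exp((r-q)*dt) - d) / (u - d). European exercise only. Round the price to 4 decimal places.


Answer: Price = V(0,0) = 6.6250

Derivation:
dt = T/N = 0.166667
u = exp(sigma*sqrt(dt)) = 1.272351; d = 1/u = 0.785947
p = (exp((r-q)*dt) - d) / (u - d) = 0.446594
Discount per step: exp(-r*dt) = 0.996838
Stock lattice S(k, i) with i counting down-moves:
  k=0: S(0,0) = 46.8900
  k=1: S(1,0) = 59.6605; S(1,1) = 36.8530
  k=2: S(2,0) = 75.9092; S(2,1) = 46.8900; S(2,2) = 28.9645
  k=3: S(3,0) = 96.5831; S(3,1) = 59.6605; S(3,2) = 36.8530; S(3,3) = 22.7646
Terminal payoffs V(N, i) = max(K - S_T, 0):
  V(3,0) = 0.000000; V(3,1) = 0.000000; V(3,2) = 7.416966; V(3,3) = 21.505440
Backward induction: V(k, i) = exp(-r*dt) * [p * V(k+1, i) + (1-p) * V(k+1, i+1)].
  V(2,0) = exp(-r*dt) * [p*0.000000 + (1-p)*0.000000] = 0.000000
  V(2,1) = exp(-r*dt) * [p*0.000000 + (1-p)*7.416966] = 4.091620
  V(2,2) = exp(-r*dt) * [p*7.416966 + (1-p)*21.505440] = 15.165519
  V(1,0) = exp(-r*dt) * [p*0.000000 + (1-p)*4.091620] = 2.257170
  V(1,1) = exp(-r*dt) * [p*4.091620 + (1-p)*15.165519] = 10.187675
  V(0,0) = exp(-r*dt) * [p*2.257170 + (1-p)*10.187675] = 6.624951


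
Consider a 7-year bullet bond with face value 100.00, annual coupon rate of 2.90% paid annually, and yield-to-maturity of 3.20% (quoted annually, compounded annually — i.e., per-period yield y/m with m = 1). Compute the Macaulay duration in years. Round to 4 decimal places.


Coupon per period c = face * coupon_rate / m = 2.900000
Periods per year m = 1; per-period yield y/m = 0.032000
Number of cashflows N = 7
Cashflows (t years, CF_t, discount factor 1/(1+y/m)^(m*t), PV):
  t = 1.0000: CF_t = 2.900000, DF = 0.968992, PV = 2.810078
  t = 2.0000: CF_t = 2.900000, DF = 0.938946, PV = 2.722943
  t = 3.0000: CF_t = 2.900000, DF = 0.909831, PV = 2.638511
  t = 4.0000: CF_t = 2.900000, DF = 0.881620, PV = 2.556697
  t = 5.0000: CF_t = 2.900000, DF = 0.854283, PV = 2.477419
  t = 6.0000: CF_t = 2.900000, DF = 0.827793, PV = 2.400600
  t = 7.0000: CF_t = 102.900000, DF = 0.802125, PV = 82.538675
Price P = sum_t PV_t = 98.144923
Macaulay numerator sum_t t * PV_t:
  t * PV_t at t = 1.0000: 2.810078
  t * PV_t at t = 2.0000: 5.445887
  t * PV_t at t = 3.0000: 7.915533
  t * PV_t at t = 4.0000: 10.226787
  t * PV_t at t = 5.0000: 12.387096
  t * PV_t at t = 6.0000: 14.403600
  t * PV_t at t = 7.0000: 577.770726
Macaulay duration D = (sum_t t * PV_t) / P = 630.959707 / 98.144923 = 6.428857

Answer: Macaulay duration = 6.4289 years


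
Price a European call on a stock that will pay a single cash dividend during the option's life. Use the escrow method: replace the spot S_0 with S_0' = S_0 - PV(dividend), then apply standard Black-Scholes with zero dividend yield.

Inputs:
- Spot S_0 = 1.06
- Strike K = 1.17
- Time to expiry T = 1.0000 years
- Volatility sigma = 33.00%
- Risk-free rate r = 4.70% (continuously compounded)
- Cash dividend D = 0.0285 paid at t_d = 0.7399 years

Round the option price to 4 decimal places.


PV(D) = D * exp(-r * t_d) = 0.0285 * 0.96582241 = 0.02752594
S_0' = S_0 - PV(D) = 1.0600 - 0.02752594 = 1.03247406
d1 = (ln(S_0'/K) + (r + sigma^2/2)*T) / (sigma*sqrt(T)) = -0.07150250
d2 = d1 - sigma*sqrt(T) = -0.40150250
exp(-rT) = 0.95408740
N(d1) = 0.47149892; N(d2) = 0.34402510
C = S_0' * N(d1) - K * exp(-rT) * N(d2) = 1.03247406 * 0.47149892 - 1.1700 * 0.95408740 * 0.34402510 = 0.1028

Answer: Price = 0.1028


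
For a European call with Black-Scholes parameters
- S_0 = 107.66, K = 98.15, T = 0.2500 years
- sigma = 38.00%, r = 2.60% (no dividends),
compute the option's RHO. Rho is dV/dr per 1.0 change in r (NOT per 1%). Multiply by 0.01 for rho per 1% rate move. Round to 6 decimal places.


d1 = 0.6159536443; d2 = 0.4259536443
phi(d1) = 0.3300081331; exp(-qT) = 1.0000000000; exp(-rT) = 0.9935210793
N(d2) = 0.6649291877
Rho = K*T*exp(-rT)*N(d2) = 98.1500 * 0.2500 * 0.9935210793 * 0.6649291877 = 16.209992

Answer: Rho = 16.209992


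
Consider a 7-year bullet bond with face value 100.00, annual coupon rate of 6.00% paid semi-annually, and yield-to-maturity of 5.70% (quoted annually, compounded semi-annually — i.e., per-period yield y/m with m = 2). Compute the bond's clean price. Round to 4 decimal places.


Coupon per period c = face * coupon_rate / m = 3.000000
Periods per year m = 2; per-period yield y/m = 0.028500
Number of cashflows N = 14
Cashflows (t years, CF_t, discount factor 1/(1+y/m)^(m*t), PV):
  t = 0.5000: CF_t = 3.000000, DF = 0.972290, PV = 2.916869
  t = 1.0000: CF_t = 3.000000, DF = 0.945347, PV = 2.836042
  t = 1.5000: CF_t = 3.000000, DF = 0.919152, PV = 2.757455
  t = 2.0000: CF_t = 3.000000, DF = 0.893682, PV = 2.681045
  t = 2.5000: CF_t = 3.000000, DF = 0.868917, PV = 2.606752
  t = 3.0000: CF_t = 3.000000, DF = 0.844840, PV = 2.534519
  t = 3.5000: CF_t = 3.000000, DF = 0.821429, PV = 2.464286
  t = 4.0000: CF_t = 3.000000, DF = 0.798667, PV = 2.396000
  t = 4.5000: CF_t = 3.000000, DF = 0.776536, PV = 2.329607
  t = 5.0000: CF_t = 3.000000, DF = 0.755018, PV = 2.265053
  t = 5.5000: CF_t = 3.000000, DF = 0.734096, PV = 2.202287
  t = 6.0000: CF_t = 3.000000, DF = 0.713754, PV = 2.141261
  t = 6.5000: CF_t = 3.000000, DF = 0.693976, PV = 2.081927
  t = 7.0000: CF_t = 103.000000, DF = 0.674745, PV = 69.498764
Price P = sum_t PV_t = 101.711867

Answer: Price = 101.7119


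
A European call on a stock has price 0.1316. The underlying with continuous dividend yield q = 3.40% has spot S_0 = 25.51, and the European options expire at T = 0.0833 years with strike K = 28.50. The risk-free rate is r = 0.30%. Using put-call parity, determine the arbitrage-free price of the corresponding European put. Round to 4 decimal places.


Put-call parity: C - P = S_0 * exp(-qT) - K * exp(-rT).
S_0 * exp(-qT) = 25.5100 * 0.99717181 = 25.43785279
K * exp(-rT) = 28.5000 * 0.99975013 = 28.49287874
P = C - S*exp(-qT) + K*exp(-rT)
P = 0.1316 - 25.43785279 + 28.49287874 = 3.1866

Answer: Put price = 3.1866


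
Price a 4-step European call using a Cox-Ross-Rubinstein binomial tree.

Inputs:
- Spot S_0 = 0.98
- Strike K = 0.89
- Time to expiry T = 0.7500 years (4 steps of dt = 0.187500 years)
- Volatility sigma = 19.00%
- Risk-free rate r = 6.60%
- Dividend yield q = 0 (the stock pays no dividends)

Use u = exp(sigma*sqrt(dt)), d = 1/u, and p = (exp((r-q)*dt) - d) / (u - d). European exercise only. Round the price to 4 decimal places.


dt = T/N = 0.187500
u = exp(sigma*sqrt(dt)) = 1.085752; d = 1/u = 0.921021
p = (exp((r-q)*dt) - d) / (u - d) = 0.555033
Discount per step: exp(-r*dt) = 0.987701
Stock lattice S(k, i) with i counting down-moves:
  k=0: S(0,0) = 0.9800
  k=1: S(1,0) = 1.0640; S(1,1) = 0.9026
  k=2: S(2,0) = 1.1553; S(2,1) = 0.9800; S(2,2) = 0.8313
  k=3: S(3,0) = 1.2543; S(3,1) = 1.0640; S(3,2) = 0.9026; S(3,3) = 0.7657
  k=4: S(4,0) = 1.3619; S(4,1) = 1.1553; S(4,2) = 0.9800; S(4,3) = 0.8313; S(4,4) = 0.7052
Terminal payoffs V(N, i) = max(S_T - K, 0):
  V(4,0) = 0.471908; V(4,1) = 0.265279; V(4,2) = 0.090000; V(4,3) = 0.000000; V(4,4) = 0.000000
Backward induction: V(k, i) = exp(-r*dt) * [p * V(k+1, i) + (1-p) * V(k+1, i+1)].
  V(3,0) = exp(-r*dt) * [p*0.471908 + (1-p)*0.265279] = 0.375292
  V(3,1) = exp(-r*dt) * [p*0.265279 + (1-p)*0.090000] = 0.184982
  V(3,2) = exp(-r*dt) * [p*0.090000 + (1-p)*0.000000] = 0.049339
  V(3,3) = exp(-r*dt) * [p*0.000000 + (1-p)*0.000000] = 0.000000
  V(2,0) = exp(-r*dt) * [p*0.375292 + (1-p)*0.184982] = 0.287036
  V(2,1) = exp(-r*dt) * [p*0.184982 + (1-p)*0.049339] = 0.123093
  V(2,2) = exp(-r*dt) * [p*0.049339 + (1-p)*0.000000] = 0.027048
  V(1,0) = exp(-r*dt) * [p*0.287036 + (1-p)*0.123093] = 0.211454
  V(1,1) = exp(-r*dt) * [p*0.123093 + (1-p)*0.027048] = 0.079368
  V(0,0) = exp(-r*dt) * [p*0.211454 + (1-p)*0.079368] = 0.150802

Answer: Price = V(0,0) = 0.1508


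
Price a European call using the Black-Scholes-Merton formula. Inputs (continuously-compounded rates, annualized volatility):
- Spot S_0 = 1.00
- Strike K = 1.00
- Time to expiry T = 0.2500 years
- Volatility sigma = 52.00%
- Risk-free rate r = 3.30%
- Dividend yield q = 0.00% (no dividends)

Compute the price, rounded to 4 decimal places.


d1 = (ln(S/K) + (r - q + 0.5*sigma^2) * T) / (sigma * sqrt(T)) = 0.16173077
d2 = d1 - sigma * sqrt(T) = -0.09826923
exp(-rT) = 0.99178394; exp(-qT) = 1.00000000
C = S_0 * exp(-qT) * N(d1) - K * exp(-rT) * N(d2)
N(d1) = 0.56424106; N(d2) = 0.46085926
C = 1.0000 * 1.00000000 * 0.56424106 - 1.0000 * 0.99178394 * 0.46085926 = 0.1072

Answer: Price = 0.1072


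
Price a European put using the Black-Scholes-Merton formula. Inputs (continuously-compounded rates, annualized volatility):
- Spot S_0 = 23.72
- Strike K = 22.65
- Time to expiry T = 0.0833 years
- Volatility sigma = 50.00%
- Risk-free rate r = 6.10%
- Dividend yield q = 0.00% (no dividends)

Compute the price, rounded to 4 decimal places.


Answer: Price = 0.8207

Derivation:
d1 = (ln(S/K) + (r - q + 0.5*sigma^2) * T) / (sigma * sqrt(T)) = 0.42722666
d2 = d1 - sigma * sqrt(T) = 0.28291796
exp(-rT) = 0.99493159; exp(-qT) = 1.00000000
P = K * exp(-rT) * N(-d2) - S_0 * exp(-qT) * N(-d1)
N(-d1) = 0.33460712; N(-d2) = 0.38861986
P = 22.6500 * 0.99493159 * 0.38861986 - 23.7200 * 1.00000000 * 0.33460712 = 0.8207


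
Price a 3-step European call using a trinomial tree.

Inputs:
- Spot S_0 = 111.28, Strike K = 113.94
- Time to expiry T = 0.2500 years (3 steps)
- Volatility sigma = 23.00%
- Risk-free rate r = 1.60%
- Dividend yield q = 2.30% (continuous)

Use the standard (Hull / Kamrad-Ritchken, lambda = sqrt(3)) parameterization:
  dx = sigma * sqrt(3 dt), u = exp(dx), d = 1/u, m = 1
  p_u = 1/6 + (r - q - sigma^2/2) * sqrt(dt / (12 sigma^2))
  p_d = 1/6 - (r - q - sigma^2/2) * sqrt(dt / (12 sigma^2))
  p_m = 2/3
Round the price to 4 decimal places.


Answer: Price = V(0,0) = 3.7780

Derivation:
dt = T/N = 0.083333; dx = sigma*sqrt(3*dt) = 0.115000
u = exp(dx) = 1.121873; d = 1/u = 0.891366
p_u = 0.154547, p_m = 0.666667, p_d = 0.178786
Discount per step: exp(-r*dt) = 0.998668
Stock lattice S(k, j) with j the centered position index:
  k=0: S(0,+0) = 111.2800
  k=1: S(1,-1) = 99.1912; S(1,+0) = 111.2800; S(1,+1) = 124.8421
  k=2: S(2,-2) = 88.4157; S(2,-1) = 99.1912; S(2,+0) = 111.2800; S(2,+1) = 124.8421; S(2,+2) = 140.0570
  k=3: S(3,-3) = 78.8108; S(3,-2) = 88.4157; S(3,-1) = 99.1912; S(3,+0) = 111.2800; S(3,+1) = 124.8421; S(3,+2) = 140.0570; S(3,+3) = 157.1262
Terminal payoffs V(N, j) = max(S_T - K, 0):
  V(3,-3) = 0.000000; V(3,-2) = 0.000000; V(3,-1) = 0.000000; V(3,+0) = 0.000000; V(3,+1) = 10.902076; V(3,+2) = 26.117009; V(3,+3) = 43.186238
Backward induction: V(k, j) = exp(-r*dt) * [p_u * V(k+1, j+1) + p_m * V(k+1, j) + p_d * V(k+1, j-1)]
  V(2,-2) = exp(-r*dt) * [p_u*0.000000 + p_m*0.000000 + p_d*0.000000] = 0.000000
  V(2,-1) = exp(-r*dt) * [p_u*0.000000 + p_m*0.000000 + p_d*0.000000] = 0.000000
  V(2,+0) = exp(-r*dt) * [p_u*10.902076 + p_m*0.000000 + p_d*0.000000] = 1.682639
  V(2,+1) = exp(-r*dt) * [p_u*26.117009 + p_m*10.902076 + p_d*0.000000] = 11.289296
  V(2,+2) = exp(-r*dt) * [p_u*43.186238 + p_m*26.117009 + p_d*10.902076] = 26.000099
  V(1,-1) = exp(-r*dt) * [p_u*1.682639 + p_m*0.000000 + p_d*0.000000] = 0.259701
  V(1,+0) = exp(-r*dt) * [p_u*11.289296 + p_m*1.682639 + p_d*0.000000] = 2.862668
  V(1,+1) = exp(-r*dt) * [p_u*26.000099 + p_m*11.289296 + p_d*1.682639] = 11.829487
  V(0,+0) = exp(-r*dt) * [p_u*11.829487 + p_m*2.862668 + p_d*0.259701] = 3.778048


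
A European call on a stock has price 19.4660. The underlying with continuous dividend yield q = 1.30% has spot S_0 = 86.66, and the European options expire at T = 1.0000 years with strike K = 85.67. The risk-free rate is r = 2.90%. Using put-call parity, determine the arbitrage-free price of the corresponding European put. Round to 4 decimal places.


Put-call parity: C - P = S_0 * exp(-qT) - K * exp(-rT).
S_0 * exp(-qT) = 86.6600 * 0.98708414 = 85.54071114
K * exp(-rT) = 85.6700 * 0.97141646 = 83.22124851
P = C - S*exp(-qT) + K*exp(-rT)
P = 19.4660 - 85.54071114 + 83.22124851 = 17.1465

Answer: Put price = 17.1465


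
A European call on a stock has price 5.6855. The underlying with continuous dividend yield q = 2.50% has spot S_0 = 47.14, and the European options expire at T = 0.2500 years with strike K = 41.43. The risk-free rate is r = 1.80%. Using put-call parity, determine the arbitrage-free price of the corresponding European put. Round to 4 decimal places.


Put-call parity: C - P = S_0 * exp(-qT) - K * exp(-rT).
S_0 * exp(-qT) = 47.1400 * 0.99376949 = 46.84629379
K * exp(-rT) = 41.4300 * 0.99551011 = 41.24398385
P = C - S*exp(-qT) + K*exp(-rT)
P = 5.6855 - 46.84629379 + 41.24398385 = 0.0832

Answer: Put price = 0.0832


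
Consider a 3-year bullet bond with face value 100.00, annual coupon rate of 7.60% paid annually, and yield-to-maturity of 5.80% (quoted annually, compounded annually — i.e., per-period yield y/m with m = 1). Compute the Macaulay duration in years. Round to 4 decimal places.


Answer: Macaulay duration = 2.7982 years

Derivation:
Coupon per period c = face * coupon_rate / m = 7.600000
Periods per year m = 1; per-period yield y/m = 0.058000
Number of cashflows N = 3
Cashflows (t years, CF_t, discount factor 1/(1+y/m)^(m*t), PV):
  t = 1.0000: CF_t = 7.600000, DF = 0.945180, PV = 7.183365
  t = 2.0000: CF_t = 7.600000, DF = 0.893364, PV = 6.789570
  t = 3.0000: CF_t = 107.600000, DF = 0.844390, PV = 90.856346
Price P = sum_t PV_t = 104.829281
Macaulay numerator sum_t t * PV_t:
  t * PV_t at t = 1.0000: 7.183365
  t * PV_t at t = 2.0000: 13.579140
  t * PV_t at t = 3.0000: 272.569039
Macaulay duration D = (sum_t t * PV_t) / P = 293.331543 / 104.829281 = 2.798183
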